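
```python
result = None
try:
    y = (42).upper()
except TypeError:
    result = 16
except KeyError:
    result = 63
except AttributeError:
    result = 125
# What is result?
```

Step-by-step execution trace:
1. `y = (42).upper()` raises AttributeError.
2. `except TypeError` does not match AttributeError; skipped.
3. `except KeyError` does not match AttributeError; skipped.
4. `except AttributeError` matches → result = 125.
Result: 125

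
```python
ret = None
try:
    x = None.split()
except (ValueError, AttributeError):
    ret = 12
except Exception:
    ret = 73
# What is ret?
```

Step-by-step execution trace:
1. `x = None.split()` raises AttributeError.
2. `except (ValueError, AttributeError)` matches (AttributeError is in the tuple) → ret = 12.
3. `except Exception` is not reached.
Result: 12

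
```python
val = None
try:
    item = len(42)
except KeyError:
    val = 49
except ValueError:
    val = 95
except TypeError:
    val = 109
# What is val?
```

Step-by-step execution trace:
1. `item = len(42)` raises TypeError.
2. `except KeyError` does not match TypeError; skipped.
3. `except ValueError` does not match TypeError; skipped.
4. `except TypeError` matches → val = 109.
Result: 109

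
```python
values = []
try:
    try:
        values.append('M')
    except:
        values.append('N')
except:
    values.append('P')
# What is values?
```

Step-by-step execution trace:
1. Inner try: `values.append('M')` → values = ['M']. No exception raised.
2. Inner `except` is skipped.
3. Inner try completes normally; outer `except` is skipped.
Result: ['M']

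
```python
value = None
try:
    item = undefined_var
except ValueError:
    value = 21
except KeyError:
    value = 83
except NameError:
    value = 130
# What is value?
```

Step-by-step execution trace:
1. `item = undefined_var` raises NameError.
2. `except ValueError` does not match NameError; skipped.
3. `except KeyError` does not match NameError; skipped.
4. `except NameError` matches → value = 130.
Result: 130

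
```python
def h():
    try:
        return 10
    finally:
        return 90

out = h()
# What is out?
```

Step-by-step execution trace:
1. `h()` enters try: `return 10` sets pending return value 10.
2. Before returning, `finally: return 90` runs and overrides the pending return.
3. h() returns 90 → out = 90.
Result: 90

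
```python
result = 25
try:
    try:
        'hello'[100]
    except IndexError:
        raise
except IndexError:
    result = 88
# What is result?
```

Step-by-step execution trace:
1. Inner try: `'hello'[100]` raises IndexError.
2. Inner `except IndexError` matches; bare `raise` re-raises the same IndexError.
3. Outer `except IndexError` matches → result = 88.
Result: 88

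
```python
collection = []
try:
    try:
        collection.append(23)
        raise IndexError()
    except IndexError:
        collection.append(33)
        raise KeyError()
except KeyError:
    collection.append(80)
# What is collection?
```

Step-by-step execution trace:
1. Inner try: `collection.append(23)` → collection = [23].
2. `raise IndexError()` raises IndexError.
3. Inner `except IndexError` matches → `collection.append(33)` → collection = [23, 33].
4. `raise KeyError()` raises KeyError; propagates to outer try.
5. Outer `except KeyError` matches → `collection.append(80)` → collection = [23, 33, 80].
Result: [23, 33, 80]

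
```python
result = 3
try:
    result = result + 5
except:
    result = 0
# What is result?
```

Step-by-step execution trace:
1. result starts at 3.
2. try: `result = result + 5` → result = 8. No exception raised.
3. `except` is skipped.
Result: 8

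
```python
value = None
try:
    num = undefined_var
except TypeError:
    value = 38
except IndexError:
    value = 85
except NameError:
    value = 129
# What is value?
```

Step-by-step execution trace:
1. `num = undefined_var` raises NameError.
2. `except TypeError` does not match NameError; skipped.
3. `except IndexError` does not match NameError; skipped.
4. `except NameError` matches → value = 129.
Result: 129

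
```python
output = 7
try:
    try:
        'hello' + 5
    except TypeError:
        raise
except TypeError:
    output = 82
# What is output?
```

Step-by-step execution trace:
1. Inner try: `'hello' + 5` raises TypeError.
2. Inner `except TypeError` matches; bare `raise` re-raises the same TypeError.
3. Outer `except TypeError` matches → output = 82.
Result: 82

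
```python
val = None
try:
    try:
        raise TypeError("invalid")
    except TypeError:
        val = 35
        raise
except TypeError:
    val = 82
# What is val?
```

Step-by-step execution trace:
1. Inner try: `raise TypeError("invalid")` raises TypeError.
2. Inner `except TypeError` matches → val = 35.
3. bare `raise` re-raises the same TypeError.
4. Outer `except TypeError` matches → val = 82.
Result: 82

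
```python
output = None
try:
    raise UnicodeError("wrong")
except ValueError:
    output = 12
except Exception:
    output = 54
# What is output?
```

Step-by-step execution trace:
1. `raise UnicodeError(...)` raises UnicodeError.
2. `except ValueError` matches (UnicodeError is a subclass of ValueError) → output = 12.
3. `except Exception` is not reached.
Result: 12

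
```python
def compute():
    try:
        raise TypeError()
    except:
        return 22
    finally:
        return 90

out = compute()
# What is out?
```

Step-by-step execution trace:
1. `compute()` enters try: `raise TypeError()` raises TypeError.
2. bare `except` matches → `return 22` sets pending return value 22.
3. Before returning, `finally: return 90` runs and overrides the pending return.
4. compute() returns 90 → out = 90.
Result: 90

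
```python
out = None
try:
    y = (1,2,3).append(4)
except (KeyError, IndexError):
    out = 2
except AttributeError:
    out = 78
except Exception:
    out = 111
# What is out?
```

Step-by-step execution trace:
1. `y = (1,2,3).append(4)` raises AttributeError.
2. `except (KeyError, IndexError)` does not match AttributeError; skipped.
3. `except AttributeError` matches (exact type match) → out = 78.
4. `except Exception` is not reached.
Result: 78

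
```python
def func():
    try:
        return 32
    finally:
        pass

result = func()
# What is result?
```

Step-by-step execution trace:
1. `func()` enters try: `return 32` sets pending return value 32.
2. Before returning, `finally: pass` runs (no effect).
3. func() returns 32 → result = 32.
Result: 32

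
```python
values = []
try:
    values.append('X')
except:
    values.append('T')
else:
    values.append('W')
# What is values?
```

Step-by-step execution trace:
1. try: `values.append('X')` → values = ['X']. No exception raised.
2. `except` is skipped.
3. `else` runs (try completed without exception): `values.append('W')` → values = ['X', 'W'].
Result: ['X', 'W']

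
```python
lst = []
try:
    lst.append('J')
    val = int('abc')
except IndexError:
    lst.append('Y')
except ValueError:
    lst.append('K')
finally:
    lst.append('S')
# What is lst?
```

Step-by-step execution trace:
1. try: `lst.append('J')` → lst = ['J'].
2. `val = int('abc')` raises ValueError.
3. `except IndexError` does not match ValueError; skipped.
4. `except ValueError` matches → `lst.append('K')` → lst = ['J', 'K'].
5. finally always runs: `lst.append('S')` → lst = ['J', 'K', 'S'].
Result: ['J', 'K', 'S']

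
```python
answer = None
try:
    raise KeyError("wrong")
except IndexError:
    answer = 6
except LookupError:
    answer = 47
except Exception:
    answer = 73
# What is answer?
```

Step-by-step execution trace:
1. `raise KeyError(...)` raises KeyError.
2. `except IndexError` does not match (KeyError is not a subclass of IndexError); skipped.
3. `except LookupError` matches (KeyError is a subclass of LookupError) → answer = 47.
4. `except Exception` is not reached.
Result: 47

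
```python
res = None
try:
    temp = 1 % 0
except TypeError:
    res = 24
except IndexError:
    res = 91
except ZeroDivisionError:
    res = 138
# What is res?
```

Step-by-step execution trace:
1. `temp = 1 % 0` raises ZeroDivisionError.
2. `except TypeError` does not match ZeroDivisionError; skipped.
3. `except IndexError` does not match ZeroDivisionError; skipped.
4. `except ZeroDivisionError` matches → res = 138.
Result: 138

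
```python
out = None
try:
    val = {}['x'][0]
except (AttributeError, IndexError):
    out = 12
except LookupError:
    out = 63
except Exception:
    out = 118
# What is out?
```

Step-by-step execution trace:
1. `val = {}['x'][0]` raises KeyError.
2. `except (AttributeError, IndexError)` does not match KeyError; skipped.
3. `except LookupError` matches (KeyError is a subclass of LookupError) → out = 63.
4. `except Exception` is not reached.
Result: 63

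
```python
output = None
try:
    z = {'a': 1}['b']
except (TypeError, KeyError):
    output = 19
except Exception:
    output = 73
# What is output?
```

Step-by-step execution trace:
1. `z = {'a': 1}['b']` raises KeyError.
2. `except (TypeError, KeyError)` matches (KeyError is in the tuple) → output = 19.
3. `except Exception` is not reached.
Result: 19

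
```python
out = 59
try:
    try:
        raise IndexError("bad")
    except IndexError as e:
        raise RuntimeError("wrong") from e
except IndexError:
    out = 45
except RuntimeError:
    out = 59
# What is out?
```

Step-by-step execution trace:
1. Inner try raises IndexError; inner `except IndexError as e` catches it.
2. `raise RuntimeError(...) from e` raises RuntimeError (IndexError is attached as __cause__, but only RuntimeError is active).
3. Outer `except IndexError` does not match RuntimeError; skipped.
4. Outer `except RuntimeError` matches → out = 59.
Result: 59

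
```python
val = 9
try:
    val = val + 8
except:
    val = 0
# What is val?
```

Step-by-step execution trace:
1. val starts at 9.
2. try: `val = val + 8` → val = 17. No exception raised.
3. `except` is skipped.
Result: 17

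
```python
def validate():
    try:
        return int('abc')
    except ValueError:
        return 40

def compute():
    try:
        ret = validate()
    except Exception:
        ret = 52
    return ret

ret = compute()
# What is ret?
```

Step-by-step execution trace:
1. `compute()` calls `validate()`.
2. In validate: `int('abc')` raises ValueError; `except ValueError` catches it → returns 40.
3. In compute: `ret = validate()` → ret = 40. No exception reaches compute.
4. `except Exception` is skipped; compute returns 40.
5. ret = 40.
Result: 40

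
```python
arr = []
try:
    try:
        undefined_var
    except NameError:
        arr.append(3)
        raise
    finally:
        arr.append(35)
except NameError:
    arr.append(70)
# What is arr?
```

Step-by-step execution trace:
1. Inner try: `undefined_var` raises NameError.
2. Inner `except NameError` matches → `arr.append(3)` → arr = [3].
3. bare `raise` re-raises NameError.
4. Inner `finally` runs during unwinding: `arr.append(35)` → arr = [3, 35].
5. Outer `except NameError` matches → `arr.append(70)` → arr = [3, 35, 70].
Result: [3, 35, 70]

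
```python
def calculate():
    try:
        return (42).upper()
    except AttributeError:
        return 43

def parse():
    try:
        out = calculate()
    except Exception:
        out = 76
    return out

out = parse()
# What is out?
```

Step-by-step execution trace:
1. `parse()` calls `calculate()`.
2. In calculate: `(42).upper()` raises AttributeError; `except AttributeError` catches it → returns 43.
3. In parse: `out = calculate()` → out = 43. No exception reaches parse.
4. `except Exception` is skipped; parse returns 43.
5. out = 43.
Result: 43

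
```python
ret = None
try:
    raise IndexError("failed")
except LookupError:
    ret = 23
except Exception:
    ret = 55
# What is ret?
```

Step-by-step execution trace:
1. `raise IndexError(...)` raises IndexError.
2. `except LookupError` matches (IndexError is a subclass of LookupError) → ret = 23.
3. `except Exception` is not reached.
Result: 23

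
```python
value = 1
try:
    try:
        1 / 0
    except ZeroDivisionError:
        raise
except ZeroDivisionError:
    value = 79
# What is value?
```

Step-by-step execution trace:
1. Inner try: `1 / 0` raises ZeroDivisionError.
2. Inner `except ZeroDivisionError` matches; bare `raise` re-raises the same ZeroDivisionError.
3. Outer `except ZeroDivisionError` matches → value = 79.
Result: 79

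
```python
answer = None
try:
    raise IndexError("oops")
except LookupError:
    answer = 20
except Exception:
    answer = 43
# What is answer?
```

Step-by-step execution trace:
1. `raise IndexError(...)` raises IndexError.
2. `except LookupError` matches (IndexError is a subclass of LookupError) → answer = 20.
3. `except Exception` is not reached.
Result: 20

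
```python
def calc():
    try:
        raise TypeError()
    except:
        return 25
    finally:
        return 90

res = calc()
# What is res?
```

Step-by-step execution trace:
1. `calc()` enters try: `raise TypeError()` raises TypeError.
2. bare `except` matches → `return 25` sets pending return value 25.
3. Before returning, `finally: return 90` runs and overrides the pending return.
4. calc() returns 90 → res = 90.
Result: 90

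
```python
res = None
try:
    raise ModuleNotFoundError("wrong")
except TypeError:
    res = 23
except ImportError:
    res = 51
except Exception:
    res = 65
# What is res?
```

Step-by-step execution trace:
1. `raise ModuleNotFoundError(...)` raises ModuleNotFoundError.
2. `except TypeError` does not match (ModuleNotFoundError is not a subclass of TypeError); skipped.
3. `except ImportError` matches (ModuleNotFoundError is a subclass of ImportError) → res = 51.
4. `except Exception` is not reached.
Result: 51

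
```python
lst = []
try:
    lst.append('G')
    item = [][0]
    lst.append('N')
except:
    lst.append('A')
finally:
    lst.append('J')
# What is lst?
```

Step-by-step execution trace:
1. try: `lst.append('G')` → lst = ['G'].
2. `item = [][0]` raises IndexError; `lst.append('N')` is not reached.
3. bare `except` matches → `lst.append('A')` → lst = ['G', 'A'].
4. finally always runs: `lst.append('J')` → lst = ['G', 'A', 'J'].
Result: ['G', 'A', 'J']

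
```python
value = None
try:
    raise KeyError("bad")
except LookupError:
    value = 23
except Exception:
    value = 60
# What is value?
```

Step-by-step execution trace:
1. `raise KeyError(...)` raises KeyError.
2. `except LookupError` matches (KeyError is a subclass of LookupError) → value = 23.
3. `except Exception` is not reached.
Result: 23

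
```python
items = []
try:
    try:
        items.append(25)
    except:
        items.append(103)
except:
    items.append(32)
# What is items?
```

Step-by-step execution trace:
1. Inner try: `items.append(25)` → items = [25]. No exception raised.
2. Inner `except` is skipped.
3. Inner try completes normally; outer `except` is skipped.
Result: [25]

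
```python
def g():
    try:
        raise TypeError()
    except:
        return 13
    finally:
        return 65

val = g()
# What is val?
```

Step-by-step execution trace:
1. `g()` enters try: `raise TypeError()` raises TypeError.
2. bare `except` matches → `return 13` sets pending return value 13.
3. Before returning, `finally: return 65` runs and overrides the pending return.
4. g() returns 65 → val = 65.
Result: 65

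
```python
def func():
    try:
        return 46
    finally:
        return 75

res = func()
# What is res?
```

Step-by-step execution trace:
1. `func()` enters try: `return 46` sets pending return value 46.
2. Before returning, `finally: return 75` runs and overrides the pending return.
3. func() returns 75 → res = 75.
Result: 75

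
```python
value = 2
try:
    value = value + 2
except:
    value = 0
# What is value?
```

Step-by-step execution trace:
1. value starts at 2.
2. try: `value = value + 2` → value = 4. No exception raised.
3. `except` is skipped.
Result: 4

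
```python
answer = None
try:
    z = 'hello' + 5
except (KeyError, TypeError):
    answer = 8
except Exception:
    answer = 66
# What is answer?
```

Step-by-step execution trace:
1. `z = 'hello' + 5` raises TypeError.
2. `except (KeyError, TypeError)` matches (TypeError is in the tuple) → answer = 8.
3. `except Exception` is not reached.
Result: 8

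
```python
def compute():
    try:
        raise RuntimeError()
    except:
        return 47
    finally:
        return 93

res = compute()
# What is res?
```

Step-by-step execution trace:
1. `compute()` enters try: `raise RuntimeError()` raises RuntimeError.
2. bare `except` matches → `return 47` sets pending return value 47.
3. Before returning, `finally: return 93` runs and overrides the pending return.
4. compute() returns 93 → res = 93.
Result: 93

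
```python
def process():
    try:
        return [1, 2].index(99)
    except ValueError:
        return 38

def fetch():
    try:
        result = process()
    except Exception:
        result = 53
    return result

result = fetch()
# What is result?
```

Step-by-step execution trace:
1. `fetch()` calls `process()`.
2. In process: `[1, 2].index(99)` raises ValueError; `except ValueError` catches it → returns 38.
3. In fetch: `result = process()` → result = 38. No exception reaches fetch.
4. `except Exception` is skipped; fetch returns 38.
5. result = 38.
Result: 38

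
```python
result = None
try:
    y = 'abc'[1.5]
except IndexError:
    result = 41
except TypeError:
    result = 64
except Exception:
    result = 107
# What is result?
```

Step-by-step execution trace:
1. `y = 'abc'[1.5]` raises TypeError.
2. `except IndexError` does not match TypeError; skipped.
3. `except TypeError` matches → result = 64.
4. Remaining except clauses are skipped.
Result: 64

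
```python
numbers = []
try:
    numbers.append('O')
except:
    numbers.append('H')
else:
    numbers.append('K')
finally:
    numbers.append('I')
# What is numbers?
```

Step-by-step execution trace:
1. try: `numbers.append('O')` → numbers = ['O']. No exception raised.
2. `except` is skipped.
3. `else` runs: `numbers.append('K')` → numbers = ['O', 'K'].
4. `finally` always runs: `numbers.append('I')` → numbers = ['O', 'K', 'I'].
Result: ['O', 'K', 'I']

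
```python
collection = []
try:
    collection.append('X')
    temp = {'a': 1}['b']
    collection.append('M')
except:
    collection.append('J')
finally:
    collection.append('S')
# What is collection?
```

Step-by-step execution trace:
1. try: `collection.append('X')` → collection = ['X'].
2. `temp = {'a': 1}['b']` raises KeyError; `collection.append('M')` is not reached.
3. bare `except` matches → `collection.append('J')` → collection = ['X', 'J'].
4. finally always runs: `collection.append('S')` → collection = ['X', 'J', 'S'].
Result: ['X', 'J', 'S']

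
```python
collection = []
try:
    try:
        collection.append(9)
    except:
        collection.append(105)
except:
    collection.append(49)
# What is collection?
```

Step-by-step execution trace:
1. Inner try: `collection.append(9)` → collection = [9]. No exception raised.
2. Inner `except` is skipped.
3. Inner try completes normally; outer `except` is skipped.
Result: [9]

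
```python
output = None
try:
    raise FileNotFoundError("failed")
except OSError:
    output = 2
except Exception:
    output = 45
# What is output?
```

Step-by-step execution trace:
1. `raise FileNotFoundError(...)` raises FileNotFoundError.
2. `except OSError` matches (FileNotFoundError is a subclass of OSError) → output = 2.
3. `except Exception` is not reached.
Result: 2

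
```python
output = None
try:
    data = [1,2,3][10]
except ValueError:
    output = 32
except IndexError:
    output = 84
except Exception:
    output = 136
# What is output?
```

Step-by-step execution trace:
1. `data = [1,2,3][10]` raises IndexError.
2. `except ValueError` does not match IndexError; skipped.
3. `except IndexError` matches → output = 84.
4. Remaining except clauses are skipped.
Result: 84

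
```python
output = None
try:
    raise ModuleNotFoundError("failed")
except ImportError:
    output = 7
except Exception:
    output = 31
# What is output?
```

Step-by-step execution trace:
1. `raise ModuleNotFoundError(...)` raises ModuleNotFoundError.
2. `except ImportError` matches (ModuleNotFoundError is a subclass of ImportError) → output = 7.
3. `except Exception` is not reached.
Result: 7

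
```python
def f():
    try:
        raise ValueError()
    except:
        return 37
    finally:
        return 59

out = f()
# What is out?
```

Step-by-step execution trace:
1. `f()` enters try: `raise ValueError()` raises ValueError.
2. bare `except` matches → `return 37` sets pending return value 37.
3. Before returning, `finally: return 59` runs and overrides the pending return.
4. f() returns 59 → out = 59.
Result: 59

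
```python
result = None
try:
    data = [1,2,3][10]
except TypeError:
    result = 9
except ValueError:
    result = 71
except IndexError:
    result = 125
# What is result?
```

Step-by-step execution trace:
1. `data = [1,2,3][10]` raises IndexError.
2. `except TypeError` does not match IndexError; skipped.
3. `except ValueError` does not match IndexError; skipped.
4. `except IndexError` matches → result = 125.
Result: 125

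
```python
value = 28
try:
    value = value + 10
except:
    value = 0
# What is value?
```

Step-by-step execution trace:
1. value starts at 28.
2. try: `value = value + 10` → value = 38. No exception raised.
3. `except` is skipped.
Result: 38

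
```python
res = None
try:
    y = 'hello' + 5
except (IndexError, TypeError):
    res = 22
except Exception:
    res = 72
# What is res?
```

Step-by-step execution trace:
1. `y = 'hello' + 5` raises TypeError.
2. `except (IndexError, TypeError)` matches (TypeError is in the tuple) → res = 22.
3. `except Exception` is not reached.
Result: 22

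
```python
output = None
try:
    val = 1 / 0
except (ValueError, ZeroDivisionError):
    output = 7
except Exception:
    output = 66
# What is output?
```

Step-by-step execution trace:
1. `val = 1 / 0` raises ZeroDivisionError.
2. `except (ValueError, ZeroDivisionError)` matches (ZeroDivisionError is in the tuple) → output = 7.
3. `except Exception` is not reached.
Result: 7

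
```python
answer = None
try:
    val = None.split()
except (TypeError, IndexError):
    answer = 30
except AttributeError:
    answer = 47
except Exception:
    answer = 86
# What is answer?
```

Step-by-step execution trace:
1. `val = None.split()` raises AttributeError.
2. `except (TypeError, IndexError)` does not match AttributeError; skipped.
3. `except AttributeError` matches (exact type match) → answer = 47.
4. `except Exception` is not reached.
Result: 47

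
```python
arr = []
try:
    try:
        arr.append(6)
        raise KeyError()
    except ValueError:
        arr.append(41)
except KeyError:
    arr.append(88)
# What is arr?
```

Step-by-step execution trace:
1. Inner try: `arr.append(6)` → arr = [6].
2. `raise KeyError()` raises KeyError.
3. Inner `except ValueError` does not match KeyError; exception propagates to outer try.
4. Outer `except KeyError` matches → `arr.append(88)` → arr = [6, 88].
Result: [6, 88]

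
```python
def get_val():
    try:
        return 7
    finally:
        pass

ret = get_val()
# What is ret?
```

Step-by-step execution trace:
1. `get_val()` enters try: `return 7` sets pending return value 7.
2. Before returning, `finally: pass` runs (no effect).
3. get_val() returns 7 → ret = 7.
Result: 7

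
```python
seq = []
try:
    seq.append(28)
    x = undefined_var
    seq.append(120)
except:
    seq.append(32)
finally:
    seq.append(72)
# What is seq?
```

Step-by-step execution trace:
1. try: `seq.append(28)` → seq = [28].
2. `x = undefined_var` raises NameError; `seq.append(120)` is not reached.
3. bare `except` matches → `seq.append(32)` → seq = [28, 32].
4. finally always runs: `seq.append(72)` → seq = [28, 32, 72].
Result: [28, 32, 72]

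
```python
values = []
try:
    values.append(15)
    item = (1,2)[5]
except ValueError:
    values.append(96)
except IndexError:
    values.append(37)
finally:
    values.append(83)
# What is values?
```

Step-by-step execution trace:
1. try: `values.append(15)` → values = [15].
2. `item = (1,2)[5]` raises IndexError.
3. `except ValueError` does not match IndexError; skipped.
4. `except IndexError` matches → `values.append(37)` → values = [15, 37].
5. finally always runs: `values.append(83)` → values = [15, 37, 83].
Result: [15, 37, 83]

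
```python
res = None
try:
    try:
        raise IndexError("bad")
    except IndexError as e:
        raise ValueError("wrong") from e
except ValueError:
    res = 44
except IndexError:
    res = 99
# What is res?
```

Step-by-step execution trace:
1. Inner try raises IndexError; inner `except IndexError as e` catches it.
2. `raise ValueError(...) from e` raises ValueError (IndexError is attached as __cause__, but only ValueError is active).
3. Outer `except ValueError` matches → res = 44.
4. `except IndexError` is not reached.
Result: 44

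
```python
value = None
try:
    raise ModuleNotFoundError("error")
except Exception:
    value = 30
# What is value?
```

Step-by-step execution trace:
1. `raise ModuleNotFoundError(...)` raises ModuleNotFoundError.
2. `except Exception` matches (ModuleNotFoundError is a subclass of Exception) → value = 30.
Result: 30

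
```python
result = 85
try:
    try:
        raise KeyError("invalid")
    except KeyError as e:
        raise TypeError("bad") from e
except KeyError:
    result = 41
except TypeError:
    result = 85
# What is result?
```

Step-by-step execution trace:
1. Inner try raises KeyError; inner `except KeyError as e` catches it.
2. `raise TypeError(...) from e` raises TypeError (KeyError is attached as __cause__, but only TypeError is active).
3. Outer `except KeyError` does not match TypeError; skipped.
4. Outer `except TypeError` matches → result = 85.
Result: 85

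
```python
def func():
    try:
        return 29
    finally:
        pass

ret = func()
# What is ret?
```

Step-by-step execution trace:
1. `func()` enters try: `return 29` sets pending return value 29.
2. Before returning, `finally: pass` runs (no effect).
3. func() returns 29 → ret = 29.
Result: 29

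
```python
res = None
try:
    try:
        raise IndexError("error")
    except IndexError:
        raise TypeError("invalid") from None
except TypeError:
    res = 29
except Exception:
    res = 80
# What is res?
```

Step-by-step execution trace:
1. Inner try raises IndexError; inner `except IndexError` catches it.
2. `raise TypeError(...) from None` raises TypeError (from None suppresses __context__, but the active exception is still TypeError).
3. Outer `except TypeError` matches → res = 29.
4. `except Exception` is not reached.
Result: 29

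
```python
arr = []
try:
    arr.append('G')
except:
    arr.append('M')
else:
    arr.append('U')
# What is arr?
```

Step-by-step execution trace:
1. try: `arr.append('G')` → arr = ['G']. No exception raised.
2. `except` is skipped.
3. `else` runs (try completed without exception): `arr.append('U')` → arr = ['G', 'U'].
Result: ['G', 'U']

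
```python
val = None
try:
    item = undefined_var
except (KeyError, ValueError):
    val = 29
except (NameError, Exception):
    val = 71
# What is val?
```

Step-by-step execution trace:
1. `item = undefined_var` raises NameError.
2. `except (KeyError, ValueError)` does not match NameError; skipped.
3. `except (NameError, Exception)` matches (NameError is in the tuple) → val = 71.
Result: 71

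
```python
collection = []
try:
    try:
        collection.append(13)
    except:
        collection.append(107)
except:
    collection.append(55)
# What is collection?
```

Step-by-step execution trace:
1. Inner try: `collection.append(13)` → collection = [13]. No exception raised.
2. Inner `except` is skipped.
3. Inner try completes normally; outer `except` is skipped.
Result: [13]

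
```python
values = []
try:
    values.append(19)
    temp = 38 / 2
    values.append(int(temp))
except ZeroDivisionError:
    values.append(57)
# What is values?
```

Step-by-step execution trace:
1. try: `values.append(19)` → values = [19].
2. `temp = 38 / 2` → temp = 19.0. No exception raised.
3. `values.append(int(temp))` → values = [19, 19].
4. `except ZeroDivisionError` is skipped (no exception was raised).
Result: [19, 19]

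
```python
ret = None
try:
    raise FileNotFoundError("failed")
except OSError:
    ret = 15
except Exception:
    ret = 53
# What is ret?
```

Step-by-step execution trace:
1. `raise FileNotFoundError(...)` raises FileNotFoundError.
2. `except OSError` matches (FileNotFoundError is a subclass of OSError) → ret = 15.
3. `except Exception` is not reached.
Result: 15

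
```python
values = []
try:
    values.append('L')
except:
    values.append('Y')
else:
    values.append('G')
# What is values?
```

Step-by-step execution trace:
1. try: `values.append('L')` → values = ['L']. No exception raised.
2. `except` is skipped.
3. `else` runs (try completed without exception): `values.append('G')` → values = ['L', 'G'].
Result: ['L', 'G']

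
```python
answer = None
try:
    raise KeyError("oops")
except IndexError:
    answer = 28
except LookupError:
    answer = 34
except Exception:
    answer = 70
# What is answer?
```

Step-by-step execution trace:
1. `raise KeyError(...)` raises KeyError.
2. `except IndexError` does not match (KeyError is not a subclass of IndexError); skipped.
3. `except LookupError` matches (KeyError is a subclass of LookupError) → answer = 34.
4. `except Exception` is not reached.
Result: 34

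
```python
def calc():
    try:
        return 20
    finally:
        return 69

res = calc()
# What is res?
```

Step-by-step execution trace:
1. `calc()` enters try: `return 20` sets pending return value 20.
2. Before returning, `finally: return 69` runs and overrides the pending return.
3. calc() returns 69 → res = 69.
Result: 69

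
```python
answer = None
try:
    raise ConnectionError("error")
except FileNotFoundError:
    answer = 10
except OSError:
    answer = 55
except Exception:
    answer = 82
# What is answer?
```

Step-by-step execution trace:
1. `raise ConnectionError(...)` raises ConnectionError.
2. `except FileNotFoundError` does not match (ConnectionError is not a subclass of FileNotFoundError); skipped.
3. `except OSError` matches (ConnectionError is a subclass of OSError) → answer = 55.
4. `except Exception` is not reached.
Result: 55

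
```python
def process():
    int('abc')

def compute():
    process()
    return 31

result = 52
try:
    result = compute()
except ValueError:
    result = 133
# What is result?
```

Step-by-step execution trace:
1. result starts at 52.
2. try: `compute()` calls `process()`.
3. `process()` evaluates `int('abc')`, which raises ValueError; it propagates through compute (uncaught).
4. `return 31` in compute is not reached; the assignment to result does not complete.
5. `except ValueError` matches → result = 133.
Result: 133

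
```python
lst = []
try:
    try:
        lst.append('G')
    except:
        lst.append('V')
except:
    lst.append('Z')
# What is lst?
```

Step-by-step execution trace:
1. Inner try: `lst.append('G')` → lst = ['G']. No exception raised.
2. Inner `except` is skipped.
3. Inner try completes normally; outer `except` is skipped.
Result: ['G']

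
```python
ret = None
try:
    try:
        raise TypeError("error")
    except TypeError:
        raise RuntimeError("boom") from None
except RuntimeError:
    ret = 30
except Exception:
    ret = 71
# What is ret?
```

Step-by-step execution trace:
1. Inner try raises TypeError; inner `except TypeError` catches it.
2. `raise RuntimeError(...) from None` raises RuntimeError (from None suppresses __context__, but the active exception is still RuntimeError).
3. Outer `except RuntimeError` matches → ret = 30.
4. `except Exception` is not reached.
Result: 30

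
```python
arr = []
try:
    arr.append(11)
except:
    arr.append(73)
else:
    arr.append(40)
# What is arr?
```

Step-by-step execution trace:
1. try: `arr.append(11)` → arr = [11]. No exception raised.
2. `except` is skipped.
3. `else` runs (try completed without exception): `arr.append(40)` → arr = [11, 40].
Result: [11, 40]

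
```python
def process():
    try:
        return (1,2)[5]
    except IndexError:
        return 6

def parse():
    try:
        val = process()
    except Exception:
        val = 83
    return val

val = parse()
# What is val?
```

Step-by-step execution trace:
1. `parse()` calls `process()`.
2. In process: `(1,2)[5]` raises IndexError; `except IndexError` catches it → returns 6.
3. In parse: `val = process()` → val = 6. No exception reaches parse.
4. `except Exception` is skipped; parse returns 6.
5. val = 6.
Result: 6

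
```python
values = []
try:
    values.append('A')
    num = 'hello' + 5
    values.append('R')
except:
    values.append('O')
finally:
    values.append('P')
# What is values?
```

Step-by-step execution trace:
1. try: `values.append('A')` → values = ['A'].
2. `num = 'hello' + 5` raises TypeError; `values.append('R')` is not reached.
3. bare `except` matches → `values.append('O')` → values = ['A', 'O'].
4. finally always runs: `values.append('P')` → values = ['A', 'O', 'P'].
Result: ['A', 'O', 'P']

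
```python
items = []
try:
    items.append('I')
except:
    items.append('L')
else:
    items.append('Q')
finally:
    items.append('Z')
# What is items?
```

Step-by-step execution trace:
1. try: `items.append('I')` → items = ['I']. No exception raised.
2. `except` is skipped.
3. `else` runs: `items.append('Q')` → items = ['I', 'Q'].
4. `finally` always runs: `items.append('Z')` → items = ['I', 'Q', 'Z'].
Result: ['I', 'Q', 'Z']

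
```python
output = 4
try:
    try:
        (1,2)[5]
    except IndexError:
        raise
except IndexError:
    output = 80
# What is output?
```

Step-by-step execution trace:
1. Inner try: `(1,2)[5]` raises IndexError.
2. Inner `except IndexError` matches; bare `raise` re-raises the same IndexError.
3. Outer `except IndexError` matches → output = 80.
Result: 80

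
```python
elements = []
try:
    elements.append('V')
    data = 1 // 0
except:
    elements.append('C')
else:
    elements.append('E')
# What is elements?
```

Step-by-step execution trace:
1. try: `elements.append('V')` → elements = ['V'].
2. `data = 1 // 0` raises ZeroDivisionError.
3. bare `except` matches → `elements.append('C')` → elements = ['V', 'C'].
4. `else` is skipped (an exception was raised).
Result: ['V', 'C']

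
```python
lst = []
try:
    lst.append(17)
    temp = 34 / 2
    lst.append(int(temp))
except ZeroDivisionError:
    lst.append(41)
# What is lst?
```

Step-by-step execution trace:
1. try: `lst.append(17)` → lst = [17].
2. `temp = 34 / 2` → temp = 17.0. No exception raised.
3. `lst.append(int(temp))` → lst = [17, 17].
4. `except ZeroDivisionError` is skipped (no exception was raised).
Result: [17, 17]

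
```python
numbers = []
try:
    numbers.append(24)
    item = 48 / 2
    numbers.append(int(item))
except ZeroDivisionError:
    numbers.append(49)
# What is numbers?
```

Step-by-step execution trace:
1. try: `numbers.append(24)` → numbers = [24].
2. `item = 48 / 2` → item = 24.0. No exception raised.
3. `numbers.append(int(item))` → numbers = [24, 24].
4. `except ZeroDivisionError` is skipped (no exception was raised).
Result: [24, 24]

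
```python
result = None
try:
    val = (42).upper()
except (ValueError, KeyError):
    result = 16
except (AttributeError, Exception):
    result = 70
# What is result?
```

Step-by-step execution trace:
1. `val = (42).upper()` raises AttributeError.
2. `except (ValueError, KeyError)` does not match AttributeError; skipped.
3. `except (AttributeError, Exception)` matches (AttributeError is in the tuple) → result = 70.
Result: 70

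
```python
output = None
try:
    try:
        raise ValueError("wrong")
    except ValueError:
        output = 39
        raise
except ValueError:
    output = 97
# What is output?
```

Step-by-step execution trace:
1. Inner try: `raise ValueError("wrong")` raises ValueError.
2. Inner `except ValueError` matches → output = 39.
3. bare `raise` re-raises the same ValueError.
4. Outer `except ValueError` matches → output = 97.
Result: 97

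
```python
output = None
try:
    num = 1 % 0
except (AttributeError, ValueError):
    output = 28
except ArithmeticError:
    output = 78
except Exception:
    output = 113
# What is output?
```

Step-by-step execution trace:
1. `num = 1 % 0` raises ZeroDivisionError.
2. `except (AttributeError, ValueError)` does not match ZeroDivisionError; skipped.
3. `except ArithmeticError` matches (ZeroDivisionError is a subclass of ArithmeticError) → output = 78.
4. `except Exception` is not reached.
Result: 78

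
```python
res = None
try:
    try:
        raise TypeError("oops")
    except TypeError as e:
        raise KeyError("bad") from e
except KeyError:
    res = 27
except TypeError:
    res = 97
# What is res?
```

Step-by-step execution trace:
1. Inner try raises TypeError; inner `except TypeError as e` catches it.
2. `raise KeyError(...) from e` raises KeyError (TypeError is attached as __cause__, but only KeyError is active).
3. Outer `except KeyError` matches → res = 27.
4. `except TypeError` is not reached.
Result: 27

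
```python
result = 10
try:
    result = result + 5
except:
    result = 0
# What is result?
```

Step-by-step execution trace:
1. result starts at 10.
2. try: `result = result + 5` → result = 15. No exception raised.
3. `except` is skipped.
Result: 15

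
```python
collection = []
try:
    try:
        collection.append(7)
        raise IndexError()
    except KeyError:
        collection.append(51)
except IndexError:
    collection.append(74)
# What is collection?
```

Step-by-step execution trace:
1. Inner try: `collection.append(7)` → collection = [7].
2. `raise IndexError()` raises IndexError.
3. Inner `except KeyError` does not match IndexError; exception propagates to outer try.
4. Outer `except IndexError` matches → `collection.append(74)` → collection = [7, 74].
Result: [7, 74]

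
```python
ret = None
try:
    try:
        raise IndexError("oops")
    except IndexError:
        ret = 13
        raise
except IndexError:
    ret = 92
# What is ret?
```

Step-by-step execution trace:
1. Inner try: `raise IndexError("oops")` raises IndexError.
2. Inner `except IndexError` matches → ret = 13.
3. bare `raise` re-raises the same IndexError.
4. Outer `except IndexError` matches → ret = 92.
Result: 92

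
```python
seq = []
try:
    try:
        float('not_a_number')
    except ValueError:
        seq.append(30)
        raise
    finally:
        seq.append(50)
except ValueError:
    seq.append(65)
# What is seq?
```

Step-by-step execution trace:
1. Inner try: `float('not_a_number')` raises ValueError.
2. Inner `except ValueError` matches → `seq.append(30)` → seq = [30].
3. bare `raise` re-raises ValueError.
4. Inner `finally` runs during unwinding: `seq.append(50)` → seq = [30, 50].
5. Outer `except ValueError` matches → `seq.append(65)` → seq = [30, 50, 65].
Result: [30, 50, 65]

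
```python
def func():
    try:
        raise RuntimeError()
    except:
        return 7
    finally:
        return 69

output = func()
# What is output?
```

Step-by-step execution trace:
1. `func()` enters try: `raise RuntimeError()` raises RuntimeError.
2. bare `except` matches → `return 7` sets pending return value 7.
3. Before returning, `finally: return 69` runs and overrides the pending return.
4. func() returns 69 → output = 69.
Result: 69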